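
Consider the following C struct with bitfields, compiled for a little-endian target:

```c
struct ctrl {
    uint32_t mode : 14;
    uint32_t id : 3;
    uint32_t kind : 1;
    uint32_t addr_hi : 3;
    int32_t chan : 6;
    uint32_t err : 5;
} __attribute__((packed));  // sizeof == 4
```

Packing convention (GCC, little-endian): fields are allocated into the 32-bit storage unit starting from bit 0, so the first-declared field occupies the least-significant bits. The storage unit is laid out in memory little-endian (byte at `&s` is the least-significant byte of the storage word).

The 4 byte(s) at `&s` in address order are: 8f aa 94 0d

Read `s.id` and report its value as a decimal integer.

2

[0]=0x8f [1]=0xaa [2]=0x94 [3]=0x0d (little-endian) → word 0x0d94aa8f
mode:14 @ bit 0 → (0x0d94aa8f>>0)&0x3fff = 0x2a8f
id:3 @ bit 14 → (0x0d94aa8f>>14)&0x7 = 0x2  ←
kind:1 @ bit 17 → (0x0d94aa8f>>17)&0x1 = 0x0
addr_hi:3 @ bit 18 → (0x0d94aa8f>>18)&0x7 = 0x5
chan:6 @ bit 21 → (0x0d94aa8f>>21)&0x3f = 0x2c
err:5 @ bit 27 → (0x0d94aa8f>>27)&0x1f = 0x1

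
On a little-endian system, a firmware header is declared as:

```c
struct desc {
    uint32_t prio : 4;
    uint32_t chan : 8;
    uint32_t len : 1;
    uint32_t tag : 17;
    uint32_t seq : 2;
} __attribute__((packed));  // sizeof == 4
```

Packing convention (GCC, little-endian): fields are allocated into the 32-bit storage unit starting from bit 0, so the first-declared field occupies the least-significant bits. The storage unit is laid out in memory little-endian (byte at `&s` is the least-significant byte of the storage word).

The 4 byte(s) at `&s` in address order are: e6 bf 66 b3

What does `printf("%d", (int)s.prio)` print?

6

[0]=0xe6 [1]=0xbf [2]=0x66 [3]=0xb3 (little-endian) → word 0xb366bfe6
prio [0+:4] = (word>>0) & 0xf = 6  ←
chan [4+:8] = (word>>4) & 0xff = 254
len [12+:1] = (word>>12) & 0x1 = 1
tag [13+:17] = (word>>13) & 0x1ffff = 105269
seq [30+:2] = (word>>30) & 0x3 = 2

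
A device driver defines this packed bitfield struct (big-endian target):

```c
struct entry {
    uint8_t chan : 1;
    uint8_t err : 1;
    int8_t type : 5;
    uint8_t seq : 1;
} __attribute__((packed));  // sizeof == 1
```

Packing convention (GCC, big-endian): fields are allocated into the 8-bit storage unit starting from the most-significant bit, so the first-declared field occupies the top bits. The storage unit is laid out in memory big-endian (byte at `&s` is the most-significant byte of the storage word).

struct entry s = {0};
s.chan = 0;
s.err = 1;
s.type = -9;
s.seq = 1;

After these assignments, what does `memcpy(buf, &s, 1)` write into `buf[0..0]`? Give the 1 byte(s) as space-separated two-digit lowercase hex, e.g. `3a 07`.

[7+:1] chan=0 & 0x1 = 0x0; word=0x00
[6+:1] err=1 & 0x1 = 0x1; word=0x40
[1+:5] type=-9 & 0x1f = 0x17; word=0x6e
[0+:1] seq=1 & 0x1 = 0x1; word=0x6f
word = 0x6f → big-endian bytes:
  [0]=0x6f

6f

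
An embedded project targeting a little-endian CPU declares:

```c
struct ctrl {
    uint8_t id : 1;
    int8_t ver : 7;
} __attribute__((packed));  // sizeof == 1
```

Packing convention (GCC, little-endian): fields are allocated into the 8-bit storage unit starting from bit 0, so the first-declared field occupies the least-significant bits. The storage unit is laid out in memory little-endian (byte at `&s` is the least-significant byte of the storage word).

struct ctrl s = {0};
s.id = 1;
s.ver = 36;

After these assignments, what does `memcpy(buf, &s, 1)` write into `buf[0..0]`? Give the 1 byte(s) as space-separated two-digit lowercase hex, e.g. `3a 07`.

id:1 = 1 → 0x1 << 0 → word 0x01
ver:7 = 36 → 0x24 << 1 → word 0x49
word = 0x49 → little-endian bytes:
  [0]=0x49

49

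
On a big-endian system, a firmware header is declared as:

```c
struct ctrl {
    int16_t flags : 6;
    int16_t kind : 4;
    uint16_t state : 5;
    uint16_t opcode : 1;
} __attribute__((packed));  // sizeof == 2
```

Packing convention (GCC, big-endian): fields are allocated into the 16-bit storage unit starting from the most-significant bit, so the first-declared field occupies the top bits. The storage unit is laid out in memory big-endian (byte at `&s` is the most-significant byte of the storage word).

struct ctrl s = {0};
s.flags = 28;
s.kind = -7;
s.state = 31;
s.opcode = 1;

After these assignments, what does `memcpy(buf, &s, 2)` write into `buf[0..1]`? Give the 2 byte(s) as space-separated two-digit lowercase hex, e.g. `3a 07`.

flags:6 = 28 → 0x1c << 10 → word 0x7000
kind:4 = -7 → 0x9 << 6 → word 0x7240
state:5 = 31 → 0x1f << 1 → word 0x727e
opcode:1 = 1 → 0x1 << 0 → word 0x727f
word = 0x727f → big-endian bytes:
  [0]=0x72  [1]=0x7f

72 7f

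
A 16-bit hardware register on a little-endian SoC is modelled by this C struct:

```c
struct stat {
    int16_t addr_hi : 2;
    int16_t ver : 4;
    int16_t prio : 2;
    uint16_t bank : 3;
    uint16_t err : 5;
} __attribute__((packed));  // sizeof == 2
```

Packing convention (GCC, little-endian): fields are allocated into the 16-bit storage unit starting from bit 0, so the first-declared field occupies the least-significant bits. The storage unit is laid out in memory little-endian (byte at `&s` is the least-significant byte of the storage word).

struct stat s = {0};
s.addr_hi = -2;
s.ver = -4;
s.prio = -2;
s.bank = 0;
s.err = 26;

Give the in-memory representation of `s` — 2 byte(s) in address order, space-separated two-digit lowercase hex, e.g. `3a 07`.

addr_hi:2 = -2 → 0x2 << 0 → word 0x0002
ver:4 = -4 → 0xc << 2 → word 0x0032
prio:2 = -2 → 0x2 << 6 → word 0x00b2
bank:3 = 0 → 0x0 << 8 → word 0x00b2
err:5 = 26 → 0x1a << 11 → word 0xd0b2
word = 0xd0b2 → little-endian bytes:
  [0]=0xb2  [1]=0xd0

b2 d0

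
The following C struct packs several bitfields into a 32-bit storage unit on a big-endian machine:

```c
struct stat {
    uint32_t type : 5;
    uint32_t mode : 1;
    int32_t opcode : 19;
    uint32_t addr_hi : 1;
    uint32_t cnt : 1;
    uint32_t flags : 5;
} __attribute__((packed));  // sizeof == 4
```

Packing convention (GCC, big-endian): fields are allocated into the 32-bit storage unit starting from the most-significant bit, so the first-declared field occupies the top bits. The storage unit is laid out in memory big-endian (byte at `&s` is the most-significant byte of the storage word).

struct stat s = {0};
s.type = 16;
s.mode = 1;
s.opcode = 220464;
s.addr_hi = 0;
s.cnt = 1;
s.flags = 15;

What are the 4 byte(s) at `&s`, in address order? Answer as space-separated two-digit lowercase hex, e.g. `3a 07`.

type (5b) val=16 bits=0x10 at bit 27: 0x80000000
mode (1b) val=1 bits=0x1 at bit 26: 0x84000000
opcode (19b) val=220464 bits=0x35d30 at bit 7: 0x85ae9800
addr_hi (1b) val=0 bits=0x0 at bit 6: 0x85ae9800
cnt (1b) val=1 bits=0x1 at bit 5: 0x85ae9820
flags (5b) val=15 bits=0xf at bit 0: 0x85ae982f
word = 0x85ae982f → big-endian bytes:
  [0]=0x85  [1]=0xae  [2]=0x98  [3]=0x2f

85 ae 98 2f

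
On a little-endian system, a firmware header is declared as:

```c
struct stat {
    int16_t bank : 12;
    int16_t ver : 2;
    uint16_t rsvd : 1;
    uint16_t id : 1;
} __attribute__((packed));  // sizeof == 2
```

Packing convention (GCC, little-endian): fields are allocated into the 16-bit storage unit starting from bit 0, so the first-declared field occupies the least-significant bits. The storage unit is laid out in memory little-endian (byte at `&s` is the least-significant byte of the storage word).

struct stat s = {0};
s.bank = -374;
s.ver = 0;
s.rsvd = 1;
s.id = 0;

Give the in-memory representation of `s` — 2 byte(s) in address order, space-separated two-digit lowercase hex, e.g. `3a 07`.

bank (12b) val=-374 bits=0xe8a at bit 0: 0x0e8a
ver (2b) val=0 bits=0x0 at bit 12: 0x0e8a
rsvd (1b) val=1 bits=0x1 at bit 14: 0x4e8a
id (1b) val=0 bits=0x0 at bit 15: 0x4e8a
word = 0x4e8a → little-endian bytes:
  [0]=0x8a  [1]=0x4e

8a 4e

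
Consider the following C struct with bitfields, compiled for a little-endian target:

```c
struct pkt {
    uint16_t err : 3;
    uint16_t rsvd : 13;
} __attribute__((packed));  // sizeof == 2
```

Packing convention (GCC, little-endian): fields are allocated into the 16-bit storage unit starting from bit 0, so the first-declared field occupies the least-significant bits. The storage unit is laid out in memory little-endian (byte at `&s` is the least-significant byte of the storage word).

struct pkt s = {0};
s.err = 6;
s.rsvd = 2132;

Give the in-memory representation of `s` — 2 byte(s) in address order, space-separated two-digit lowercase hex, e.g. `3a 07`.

a6 42

err (3b) val=6 bits=0x6 at bit 0: 0x0006
rsvd (13b) val=2132 bits=0x854 at bit 3: 0x42a6
word = 0x42a6 → little-endian bytes:
  [0]=0xa6  [1]=0x42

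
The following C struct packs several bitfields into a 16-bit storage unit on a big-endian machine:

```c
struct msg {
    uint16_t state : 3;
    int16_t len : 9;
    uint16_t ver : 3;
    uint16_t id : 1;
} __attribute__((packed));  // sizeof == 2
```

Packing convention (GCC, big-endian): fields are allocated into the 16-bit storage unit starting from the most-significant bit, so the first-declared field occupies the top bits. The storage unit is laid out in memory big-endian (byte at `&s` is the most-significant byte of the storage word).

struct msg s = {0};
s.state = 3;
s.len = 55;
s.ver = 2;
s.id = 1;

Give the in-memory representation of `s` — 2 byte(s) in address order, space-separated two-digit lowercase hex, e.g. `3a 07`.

63 75

state:3 = 3 → 0x3 << 13 → word 0x6000
len:9 = 55 → 0x37 << 4 → word 0x6370
ver:3 = 2 → 0x2 << 1 → word 0x6374
id:1 = 1 → 0x1 << 0 → word 0x6375
word = 0x6375 → big-endian bytes:
  [0]=0x63  [1]=0x75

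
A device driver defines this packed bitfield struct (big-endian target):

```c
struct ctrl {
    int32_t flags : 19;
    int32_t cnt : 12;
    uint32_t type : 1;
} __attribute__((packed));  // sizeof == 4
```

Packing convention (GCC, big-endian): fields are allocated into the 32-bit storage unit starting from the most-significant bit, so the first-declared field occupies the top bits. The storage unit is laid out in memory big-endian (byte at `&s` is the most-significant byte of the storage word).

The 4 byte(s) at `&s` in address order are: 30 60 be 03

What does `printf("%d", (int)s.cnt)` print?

[0]=0x30 [1]=0x60 [2]=0xbe [3]=0x03 (big-endian) → word 0x3060be03
flags:19 @ bit 13 → (0x3060be03>>13)&0x7ffff = 0x18305
cnt:12 @ bit 1 → (0x3060be03>>1)&0xfff = 0xf01  ←
type:1 @ bit 0 → (0x3060be03>>0)&0x1 = 0x1
cnt signed 12b, MSB=1: 3841 - 4096 = -255

-255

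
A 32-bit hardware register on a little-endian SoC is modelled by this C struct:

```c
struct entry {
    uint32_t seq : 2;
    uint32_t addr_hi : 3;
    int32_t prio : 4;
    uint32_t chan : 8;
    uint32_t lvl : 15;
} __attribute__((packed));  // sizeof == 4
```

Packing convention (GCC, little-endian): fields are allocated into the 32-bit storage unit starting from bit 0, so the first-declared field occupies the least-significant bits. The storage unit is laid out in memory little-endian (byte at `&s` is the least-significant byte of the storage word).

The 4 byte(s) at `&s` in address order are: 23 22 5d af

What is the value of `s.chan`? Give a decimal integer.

[0]=0x23 [1]=0x22 [2]=0x5d [3]=0xaf (little-endian) → word 0xaf5d2223
seq [0+:2] = (word>>0) & 0x3 = 3
addr_hi [2+:3] = (word>>2) & 0x7 = 0
prio [5+:4] = (word>>5) & 0xf = 1
chan [9+:8] = (word>>9) & 0xff = 145  ←
lvl [17+:15] = (word>>17) & 0x7fff = 22446

145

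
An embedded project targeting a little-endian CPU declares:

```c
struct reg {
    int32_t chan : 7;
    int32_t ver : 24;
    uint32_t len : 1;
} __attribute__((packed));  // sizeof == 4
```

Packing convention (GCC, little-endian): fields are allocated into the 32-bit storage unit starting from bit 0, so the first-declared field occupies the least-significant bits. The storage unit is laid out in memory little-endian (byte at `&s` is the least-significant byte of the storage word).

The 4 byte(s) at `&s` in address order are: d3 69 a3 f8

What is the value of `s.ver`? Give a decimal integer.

[0]=0xd3 [1]=0x69 [2]=0xa3 [3]=0xf8 (little-endian) → word 0xf8a369d3
chan:7 @ bit 0 → (0xf8a369d3>>0)&0x7f = 0x53
ver:24 @ bit 7 → (0xf8a369d3>>7)&0xffffff = 0xf146d3  ←
len:1 @ bit 31 → (0xf8a369d3>>31)&0x1 = 0x1
ver signed 24b, MSB=1: 15812307 - 16777216 = -964909

-964909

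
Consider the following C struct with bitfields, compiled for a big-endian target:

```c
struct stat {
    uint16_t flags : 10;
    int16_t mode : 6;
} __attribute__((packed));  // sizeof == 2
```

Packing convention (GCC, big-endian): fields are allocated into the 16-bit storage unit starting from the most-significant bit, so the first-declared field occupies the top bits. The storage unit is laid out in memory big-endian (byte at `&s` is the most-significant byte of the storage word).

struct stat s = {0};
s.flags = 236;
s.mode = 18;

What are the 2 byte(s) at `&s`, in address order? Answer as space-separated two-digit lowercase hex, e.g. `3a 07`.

3b 12

flags:10 = 236 → 0xec << 6 → word 0x3b00
mode:6 = 18 → 0x12 << 0 → word 0x3b12
word = 0x3b12 → big-endian bytes:
  [0]=0x3b  [1]=0x12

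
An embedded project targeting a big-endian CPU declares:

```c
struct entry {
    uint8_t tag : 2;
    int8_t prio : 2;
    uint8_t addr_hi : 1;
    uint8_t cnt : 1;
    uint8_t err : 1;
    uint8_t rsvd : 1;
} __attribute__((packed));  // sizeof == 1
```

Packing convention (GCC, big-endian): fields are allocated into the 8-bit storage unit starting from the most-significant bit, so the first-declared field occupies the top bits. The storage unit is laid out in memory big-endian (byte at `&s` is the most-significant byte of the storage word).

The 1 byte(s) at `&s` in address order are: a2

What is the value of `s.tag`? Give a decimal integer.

2

[0]=0xa2 (big-endian) → word 0xa2
tag:2 @ bit 6 → (0xa2>>6)&0x3 = 0x2  ←
prio:2 @ bit 4 → (0xa2>>4)&0x3 = 0x2
addr_hi:1 @ bit 3 → (0xa2>>3)&0x1 = 0x0
cnt:1 @ bit 2 → (0xa2>>2)&0x1 = 0x0
err:1 @ bit 1 → (0xa2>>1)&0x1 = 0x1
rsvd:1 @ bit 0 → (0xa2>>0)&0x1 = 0x0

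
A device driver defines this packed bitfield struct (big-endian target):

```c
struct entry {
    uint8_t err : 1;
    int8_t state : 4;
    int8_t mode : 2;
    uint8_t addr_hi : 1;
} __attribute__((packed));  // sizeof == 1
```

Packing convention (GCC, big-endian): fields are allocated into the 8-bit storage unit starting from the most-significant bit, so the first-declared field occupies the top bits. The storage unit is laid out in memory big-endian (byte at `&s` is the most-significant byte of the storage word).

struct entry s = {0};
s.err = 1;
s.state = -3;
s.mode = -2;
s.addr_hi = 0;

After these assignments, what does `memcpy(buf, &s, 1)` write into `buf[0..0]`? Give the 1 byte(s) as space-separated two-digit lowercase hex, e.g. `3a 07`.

ec

[7+:1] err=1 & 0x1 = 0x1; word=0x80
[3+:4] state=-3 & 0xf = 0xd; word=0xe8
[1+:2] mode=-2 & 0x3 = 0x2; word=0xec
[0+:1] addr_hi=0 & 0x1 = 0x0; word=0xec
word = 0xec → big-endian bytes:
  [0]=0xec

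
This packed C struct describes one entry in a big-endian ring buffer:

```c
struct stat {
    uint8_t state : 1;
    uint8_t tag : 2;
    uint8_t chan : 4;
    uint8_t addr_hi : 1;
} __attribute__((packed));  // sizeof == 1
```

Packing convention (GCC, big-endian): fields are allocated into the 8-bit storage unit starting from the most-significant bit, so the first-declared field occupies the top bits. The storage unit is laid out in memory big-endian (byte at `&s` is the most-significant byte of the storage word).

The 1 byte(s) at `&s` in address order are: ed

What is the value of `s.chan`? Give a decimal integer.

6

[0]=0xed (big-endian) → word 0xed
state:1 @ bit 7 → (0xed>>7)&0x1 = 0x1
tag:2 @ bit 5 → (0xed>>5)&0x3 = 0x3
chan:4 @ bit 1 → (0xed>>1)&0xf = 0x6  ←
addr_hi:1 @ bit 0 → (0xed>>0)&0x1 = 0x1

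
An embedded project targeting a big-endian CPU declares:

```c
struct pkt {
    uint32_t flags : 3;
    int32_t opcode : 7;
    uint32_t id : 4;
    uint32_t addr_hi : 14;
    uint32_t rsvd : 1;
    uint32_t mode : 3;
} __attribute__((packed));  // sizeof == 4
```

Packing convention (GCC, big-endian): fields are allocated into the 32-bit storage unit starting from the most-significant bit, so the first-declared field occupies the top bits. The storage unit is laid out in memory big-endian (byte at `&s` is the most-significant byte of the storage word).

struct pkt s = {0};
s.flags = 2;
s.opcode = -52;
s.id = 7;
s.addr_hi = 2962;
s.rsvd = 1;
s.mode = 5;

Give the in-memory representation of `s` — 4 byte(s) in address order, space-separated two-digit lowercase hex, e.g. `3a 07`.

53 1c b9 2d

[29+:3] flags=2 & 0x7 = 0x2; word=0x40000000
[22+:7] opcode=-52 & 0x7f = 0x4c; word=0x53000000
[18+:4] id=7 & 0xf = 0x7; word=0x531c0000
[4+:14] addr_hi=2962 & 0x3fff = 0xb92; word=0x531cb920
[3+:1] rsvd=1 & 0x1 = 0x1; word=0x531cb928
[0+:3] mode=5 & 0x7 = 0x5; word=0x531cb92d
word = 0x531cb92d → big-endian bytes:
  [0]=0x53  [1]=0x1c  [2]=0xb9  [3]=0x2d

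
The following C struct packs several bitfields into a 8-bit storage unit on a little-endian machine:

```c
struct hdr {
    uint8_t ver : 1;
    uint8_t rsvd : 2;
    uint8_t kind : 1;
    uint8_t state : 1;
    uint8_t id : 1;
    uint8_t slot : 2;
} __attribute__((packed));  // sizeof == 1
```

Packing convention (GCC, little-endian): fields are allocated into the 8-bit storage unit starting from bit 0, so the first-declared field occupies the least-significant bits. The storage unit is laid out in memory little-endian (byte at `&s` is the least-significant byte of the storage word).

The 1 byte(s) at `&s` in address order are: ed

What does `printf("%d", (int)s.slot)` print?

3

[0]=0xed (little-endian) → word 0xed
ver:1 @ bit 0 → (0xed>>0)&0x1 = 0x1
rsvd:2 @ bit 1 → (0xed>>1)&0x3 = 0x2
kind:1 @ bit 3 → (0xed>>3)&0x1 = 0x1
state:1 @ bit 4 → (0xed>>4)&0x1 = 0x0
id:1 @ bit 5 → (0xed>>5)&0x1 = 0x1
slot:2 @ bit 6 → (0xed>>6)&0x3 = 0x3  ←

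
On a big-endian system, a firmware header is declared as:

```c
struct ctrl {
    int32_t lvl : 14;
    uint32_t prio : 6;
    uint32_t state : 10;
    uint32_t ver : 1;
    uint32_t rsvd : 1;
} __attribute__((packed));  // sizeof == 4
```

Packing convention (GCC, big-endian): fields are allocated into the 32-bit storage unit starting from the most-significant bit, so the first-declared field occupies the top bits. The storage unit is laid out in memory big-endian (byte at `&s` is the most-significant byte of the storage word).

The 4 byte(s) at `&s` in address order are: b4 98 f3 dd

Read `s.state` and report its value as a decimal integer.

247

[0]=0xb4 [1]=0x98 [2]=0xf3 [3]=0xdd (big-endian) → word 0xb498f3dd
lvl [18+:14] = (word>>18) & 0x3fff = 11558
prio [12+:6] = (word>>12) & 0x3f = 15
state [2+:10] = (word>>2) & 0x3ff = 247  ←
ver [1+:1] = (word>>1) & 0x1 = 0
rsvd [0+:1] = (word>>0) & 0x1 = 1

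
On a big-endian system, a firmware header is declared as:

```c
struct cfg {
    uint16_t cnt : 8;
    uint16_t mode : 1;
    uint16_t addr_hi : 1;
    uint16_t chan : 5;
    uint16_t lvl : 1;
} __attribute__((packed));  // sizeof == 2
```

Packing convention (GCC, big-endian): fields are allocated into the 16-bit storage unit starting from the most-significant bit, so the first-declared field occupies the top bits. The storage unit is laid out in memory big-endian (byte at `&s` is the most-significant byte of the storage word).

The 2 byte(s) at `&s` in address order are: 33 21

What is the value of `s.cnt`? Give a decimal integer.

[0]=0x33 [1]=0x21 (big-endian) → word 0x3321
cnt:8 @ bit 8 → (0x3321>>8)&0xff = 0x33  ←
mode:1 @ bit 7 → (0x3321>>7)&0x1 = 0x0
addr_hi:1 @ bit 6 → (0x3321>>6)&0x1 = 0x0
chan:5 @ bit 1 → (0x3321>>1)&0x1f = 0x10
lvl:1 @ bit 0 → (0x3321>>0)&0x1 = 0x1

51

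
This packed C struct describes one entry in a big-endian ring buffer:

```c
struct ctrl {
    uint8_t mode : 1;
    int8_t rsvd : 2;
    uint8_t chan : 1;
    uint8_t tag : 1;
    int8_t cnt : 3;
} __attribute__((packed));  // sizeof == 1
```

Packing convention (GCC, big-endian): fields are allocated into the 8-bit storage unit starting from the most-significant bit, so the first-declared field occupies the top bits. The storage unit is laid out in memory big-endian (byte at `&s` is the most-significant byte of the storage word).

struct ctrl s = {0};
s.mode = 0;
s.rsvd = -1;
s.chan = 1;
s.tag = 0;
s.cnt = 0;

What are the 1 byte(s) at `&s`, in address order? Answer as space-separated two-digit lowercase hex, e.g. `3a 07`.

70

[7+:1] mode=0 & 0x1 = 0x0; word=0x00
[5+:2] rsvd=-1 & 0x3 = 0x3; word=0x60
[4+:1] chan=1 & 0x1 = 0x1; word=0x70
[3+:1] tag=0 & 0x1 = 0x0; word=0x70
[0+:3] cnt=0 & 0x7 = 0x0; word=0x70
word = 0x70 → big-endian bytes:
  [0]=0x70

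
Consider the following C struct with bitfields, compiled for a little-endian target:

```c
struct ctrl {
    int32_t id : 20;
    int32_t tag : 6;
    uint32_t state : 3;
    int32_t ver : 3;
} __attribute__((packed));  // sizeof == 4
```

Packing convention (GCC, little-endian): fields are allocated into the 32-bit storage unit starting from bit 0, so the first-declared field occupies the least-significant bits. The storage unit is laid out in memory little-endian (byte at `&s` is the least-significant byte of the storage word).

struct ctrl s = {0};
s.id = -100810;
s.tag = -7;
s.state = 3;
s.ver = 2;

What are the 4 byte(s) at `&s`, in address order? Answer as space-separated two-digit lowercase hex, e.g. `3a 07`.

36 76 9e 4f

[0+:20] id=-100810 & 0xfffff = 0xe7636; word=0x000e7636
[20+:6] tag=-7 & 0x3f = 0x39; word=0x039e7636
[26+:3] state=3 & 0x7 = 0x3; word=0x0f9e7636
[29+:3] ver=2 & 0x7 = 0x2; word=0x4f9e7636
word = 0x4f9e7636 → little-endian bytes:
  [0]=0x36  [1]=0x76  [2]=0x9e  [3]=0x4f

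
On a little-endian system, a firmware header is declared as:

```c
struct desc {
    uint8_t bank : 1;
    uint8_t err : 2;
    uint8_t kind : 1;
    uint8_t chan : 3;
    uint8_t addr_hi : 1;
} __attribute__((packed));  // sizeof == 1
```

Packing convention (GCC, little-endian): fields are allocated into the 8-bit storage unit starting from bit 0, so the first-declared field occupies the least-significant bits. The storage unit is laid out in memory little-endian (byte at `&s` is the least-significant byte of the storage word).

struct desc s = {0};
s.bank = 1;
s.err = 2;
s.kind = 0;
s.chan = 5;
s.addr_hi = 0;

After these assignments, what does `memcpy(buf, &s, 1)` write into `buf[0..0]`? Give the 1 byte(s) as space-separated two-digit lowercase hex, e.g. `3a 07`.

55

[0+:1] bank=1 & 0x1 = 0x1; word=0x01
[1+:2] err=2 & 0x3 = 0x2; word=0x05
[3+:1] kind=0 & 0x1 = 0x0; word=0x05
[4+:3] chan=5 & 0x7 = 0x5; word=0x55
[7+:1] addr_hi=0 & 0x1 = 0x0; word=0x55
word = 0x55 → little-endian bytes:
  [0]=0x55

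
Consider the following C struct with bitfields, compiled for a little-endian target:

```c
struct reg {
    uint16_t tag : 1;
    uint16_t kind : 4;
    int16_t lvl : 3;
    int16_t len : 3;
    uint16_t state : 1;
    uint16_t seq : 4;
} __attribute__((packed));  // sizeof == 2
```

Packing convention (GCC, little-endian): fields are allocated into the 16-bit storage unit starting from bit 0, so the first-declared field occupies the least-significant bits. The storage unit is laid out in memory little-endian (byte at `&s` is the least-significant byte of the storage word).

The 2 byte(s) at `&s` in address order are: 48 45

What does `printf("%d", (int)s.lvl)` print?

[0]=0x48 [1]=0x45 (little-endian) → word 0x4548
tag [0+:1] = (word>>0) & 0x1 = 0
kind [1+:4] = (word>>1) & 0xf = 4
lvl [5+:3] = (word>>5) & 0x7 = 2  ←
len [8+:3] = (word>>8) & 0x7 = 5
state [11+:1] = (word>>11) & 0x1 = 0
seq [12+:4] = (word>>12) & 0xf = 4
lvl signed 3b, MSB=0: value = 2

2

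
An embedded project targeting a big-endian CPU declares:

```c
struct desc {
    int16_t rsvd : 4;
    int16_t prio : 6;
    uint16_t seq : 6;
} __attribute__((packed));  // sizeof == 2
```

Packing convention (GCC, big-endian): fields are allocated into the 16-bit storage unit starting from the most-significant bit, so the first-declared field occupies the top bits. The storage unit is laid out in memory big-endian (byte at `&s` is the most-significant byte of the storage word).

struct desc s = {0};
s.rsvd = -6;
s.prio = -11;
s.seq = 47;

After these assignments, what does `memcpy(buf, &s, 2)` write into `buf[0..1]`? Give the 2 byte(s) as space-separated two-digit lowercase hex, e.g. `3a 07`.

rsvd (4b) val=-6 bits=0xa at bit 12: 0xa000
prio (6b) val=-11 bits=0x35 at bit 6: 0xad40
seq (6b) val=47 bits=0x2f at bit 0: 0xad6f
word = 0xad6f → big-endian bytes:
  [0]=0xad  [1]=0x6f

ad 6f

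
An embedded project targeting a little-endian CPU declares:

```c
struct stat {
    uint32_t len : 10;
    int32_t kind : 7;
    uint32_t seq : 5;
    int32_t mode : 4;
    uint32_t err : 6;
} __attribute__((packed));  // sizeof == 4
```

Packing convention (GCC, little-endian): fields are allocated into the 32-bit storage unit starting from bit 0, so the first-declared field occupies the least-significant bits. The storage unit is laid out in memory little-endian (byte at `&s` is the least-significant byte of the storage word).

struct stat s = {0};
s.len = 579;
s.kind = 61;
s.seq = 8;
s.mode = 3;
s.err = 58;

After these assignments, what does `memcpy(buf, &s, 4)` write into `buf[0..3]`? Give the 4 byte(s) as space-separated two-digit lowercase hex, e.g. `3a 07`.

len:10 = 579 → 0x243 << 0 → word 0x00000243
kind:7 = 61 → 0x3d << 10 → word 0x0000f643
seq:5 = 8 → 0x8 << 17 → word 0x0010f643
mode:4 = 3 → 0x3 << 22 → word 0x00d0f643
err:6 = 58 → 0x3a << 26 → word 0xe8d0f643
word = 0xe8d0f643 → little-endian bytes:
  [0]=0x43  [1]=0xf6  [2]=0xd0  [3]=0xe8

43 f6 d0 e8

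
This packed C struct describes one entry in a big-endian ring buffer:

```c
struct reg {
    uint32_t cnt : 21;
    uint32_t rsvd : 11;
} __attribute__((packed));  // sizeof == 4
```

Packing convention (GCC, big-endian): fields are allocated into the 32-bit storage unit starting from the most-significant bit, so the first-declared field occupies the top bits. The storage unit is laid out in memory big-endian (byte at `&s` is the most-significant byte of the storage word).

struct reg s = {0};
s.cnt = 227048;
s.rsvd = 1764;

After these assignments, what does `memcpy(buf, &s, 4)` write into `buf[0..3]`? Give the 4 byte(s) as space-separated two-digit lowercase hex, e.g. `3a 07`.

1b b7 46 e4

cnt (21b) val=227048 bits=0x376e8 at bit 11: 0x1bb74000
rsvd (11b) val=1764 bits=0x6e4 at bit 0: 0x1bb746e4
word = 0x1bb746e4 → big-endian bytes:
  [0]=0x1b  [1]=0xb7  [2]=0x46  [3]=0xe4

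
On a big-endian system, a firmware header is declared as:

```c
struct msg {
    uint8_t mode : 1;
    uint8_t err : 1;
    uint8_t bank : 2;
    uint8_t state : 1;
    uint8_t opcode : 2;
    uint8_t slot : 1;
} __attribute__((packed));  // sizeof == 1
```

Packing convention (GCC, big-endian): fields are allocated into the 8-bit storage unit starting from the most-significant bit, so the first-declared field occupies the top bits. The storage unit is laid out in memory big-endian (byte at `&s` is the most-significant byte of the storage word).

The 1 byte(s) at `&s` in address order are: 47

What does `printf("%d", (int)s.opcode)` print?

[0]=0x47 (big-endian) → word 0x47
mode [7+:1] = (word>>7) & 0x1 = 0
err [6+:1] = (word>>6) & 0x1 = 1
bank [4+:2] = (word>>4) & 0x3 = 0
state [3+:1] = (word>>3) & 0x1 = 0
opcode [1+:2] = (word>>1) & 0x3 = 3  ←
slot [0+:1] = (word>>0) & 0x1 = 1

3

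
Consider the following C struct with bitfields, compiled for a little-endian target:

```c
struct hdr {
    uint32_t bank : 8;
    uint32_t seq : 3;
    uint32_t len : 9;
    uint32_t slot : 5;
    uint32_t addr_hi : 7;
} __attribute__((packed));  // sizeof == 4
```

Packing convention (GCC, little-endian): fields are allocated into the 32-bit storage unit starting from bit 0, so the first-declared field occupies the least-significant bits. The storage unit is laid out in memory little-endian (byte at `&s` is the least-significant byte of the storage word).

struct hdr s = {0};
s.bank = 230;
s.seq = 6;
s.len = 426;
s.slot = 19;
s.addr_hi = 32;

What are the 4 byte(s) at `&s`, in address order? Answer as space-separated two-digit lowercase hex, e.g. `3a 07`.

e6 56 3d 41

bank (8b) val=230 bits=0xe6 at bit 0: 0x000000e6
seq (3b) val=6 bits=0x6 at bit 8: 0x000006e6
len (9b) val=426 bits=0x1aa at bit 11: 0x000d56e6
slot (5b) val=19 bits=0x13 at bit 20: 0x013d56e6
addr_hi (7b) val=32 bits=0x20 at bit 25: 0x413d56e6
word = 0x413d56e6 → little-endian bytes:
  [0]=0xe6  [1]=0x56  [2]=0x3d  [3]=0x41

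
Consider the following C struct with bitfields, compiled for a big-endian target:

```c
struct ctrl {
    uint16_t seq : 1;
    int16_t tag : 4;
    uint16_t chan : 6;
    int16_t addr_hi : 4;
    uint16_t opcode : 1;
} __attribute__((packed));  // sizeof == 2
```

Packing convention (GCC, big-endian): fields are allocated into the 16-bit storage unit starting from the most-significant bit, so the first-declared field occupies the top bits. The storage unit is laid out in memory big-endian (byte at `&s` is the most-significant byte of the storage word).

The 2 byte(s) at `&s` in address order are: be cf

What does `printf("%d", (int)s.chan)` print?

54

[0]=0xbe [1]=0xcf (big-endian) → word 0xbecf
seq [15+:1] = (word>>15) & 0x1 = 1
tag [11+:4] = (word>>11) & 0xf = 7
chan [5+:6] = (word>>5) & 0x3f = 54  ←
addr_hi [1+:4] = (word>>1) & 0xf = 7
opcode [0+:1] = (word>>0) & 0x1 = 1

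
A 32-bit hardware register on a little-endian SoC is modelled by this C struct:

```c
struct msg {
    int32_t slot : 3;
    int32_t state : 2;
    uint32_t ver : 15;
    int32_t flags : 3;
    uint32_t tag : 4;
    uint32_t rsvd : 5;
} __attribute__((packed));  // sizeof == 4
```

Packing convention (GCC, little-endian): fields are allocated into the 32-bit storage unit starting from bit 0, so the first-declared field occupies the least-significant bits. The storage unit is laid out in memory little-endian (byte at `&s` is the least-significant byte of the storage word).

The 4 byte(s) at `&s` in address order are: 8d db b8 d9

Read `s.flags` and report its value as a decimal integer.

[0]=0x8d [1]=0xdb [2]=0xb8 [3]=0xd9 (little-endian) → word 0xd9b8db8d
slot:3 @ bit 0 → (0xd9b8db8d>>0)&0x7 = 0x5
state:2 @ bit 3 → (0xd9b8db8d>>3)&0x3 = 0x1
ver:15 @ bit 5 → (0xd9b8db8d>>5)&0x7fff = 0x46dc
flags:3 @ bit 20 → (0xd9b8db8d>>20)&0x7 = 0x3  ←
tag:4 @ bit 23 → (0xd9b8db8d>>23)&0xf = 0x3
rsvd:5 @ bit 27 → (0xd9b8db8d>>27)&0x1f = 0x1b
flags signed 3b, MSB=0: value = 3

3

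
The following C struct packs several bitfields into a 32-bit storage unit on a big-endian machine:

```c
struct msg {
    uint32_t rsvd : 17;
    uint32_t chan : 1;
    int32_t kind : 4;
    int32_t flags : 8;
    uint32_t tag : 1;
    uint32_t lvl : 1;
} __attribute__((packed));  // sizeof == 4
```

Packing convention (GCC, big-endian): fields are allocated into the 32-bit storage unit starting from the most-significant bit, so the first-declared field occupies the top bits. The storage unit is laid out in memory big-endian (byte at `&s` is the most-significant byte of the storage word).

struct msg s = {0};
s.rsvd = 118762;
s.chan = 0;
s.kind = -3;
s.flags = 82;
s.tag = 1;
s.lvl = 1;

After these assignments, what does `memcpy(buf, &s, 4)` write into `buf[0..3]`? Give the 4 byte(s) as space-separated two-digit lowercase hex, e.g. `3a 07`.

rsvd:17 = 118762 → 0x1cfea << 15 → word 0xe7f50000
chan:1 = 0 → 0x0 << 14 → word 0xe7f50000
kind:4 = -3 → 0xd << 10 → word 0xe7f53400
flags:8 = 82 → 0x52 << 2 → word 0xe7f53548
tag:1 = 1 → 0x1 << 1 → word 0xe7f5354a
lvl:1 = 1 → 0x1 << 0 → word 0xe7f5354b
word = 0xe7f5354b → big-endian bytes:
  [0]=0xe7  [1]=0xf5  [2]=0x35  [3]=0x4b

e7 f5 35 4b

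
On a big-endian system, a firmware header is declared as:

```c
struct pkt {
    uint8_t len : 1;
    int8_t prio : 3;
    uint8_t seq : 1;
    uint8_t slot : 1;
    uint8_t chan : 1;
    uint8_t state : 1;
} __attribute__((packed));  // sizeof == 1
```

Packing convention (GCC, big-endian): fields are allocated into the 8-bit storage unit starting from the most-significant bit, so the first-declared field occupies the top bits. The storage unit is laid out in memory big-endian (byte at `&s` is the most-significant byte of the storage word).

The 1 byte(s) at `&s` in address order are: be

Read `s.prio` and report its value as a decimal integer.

[0]=0xbe (big-endian) → word 0xbe
len:1 @ bit 7 → (0xbe>>7)&0x1 = 0x1
prio:3 @ bit 4 → (0xbe>>4)&0x7 = 0x3  ←
seq:1 @ bit 3 → (0xbe>>3)&0x1 = 0x1
slot:1 @ bit 2 → (0xbe>>2)&0x1 = 0x1
chan:1 @ bit 1 → (0xbe>>1)&0x1 = 0x1
state:1 @ bit 0 → (0xbe>>0)&0x1 = 0x0
prio signed 3b, MSB=0: value = 3

3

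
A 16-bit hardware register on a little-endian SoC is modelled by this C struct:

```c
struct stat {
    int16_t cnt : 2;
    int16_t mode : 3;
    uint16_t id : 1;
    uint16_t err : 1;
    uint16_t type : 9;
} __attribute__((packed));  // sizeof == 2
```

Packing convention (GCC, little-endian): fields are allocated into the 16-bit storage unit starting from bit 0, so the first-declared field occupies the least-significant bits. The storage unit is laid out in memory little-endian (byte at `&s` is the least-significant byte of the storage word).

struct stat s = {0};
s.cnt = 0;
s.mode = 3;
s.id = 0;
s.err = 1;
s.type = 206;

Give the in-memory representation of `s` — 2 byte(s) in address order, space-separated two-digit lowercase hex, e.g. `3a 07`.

[0+:2] cnt=0 & 0x3 = 0x0; word=0x0000
[2+:3] mode=3 & 0x7 = 0x3; word=0x000c
[5+:1] id=0 & 0x1 = 0x0; word=0x000c
[6+:1] err=1 & 0x1 = 0x1; word=0x004c
[7+:9] type=206 & 0x1ff = 0xce; word=0x674c
word = 0x674c → little-endian bytes:
  [0]=0x4c  [1]=0x67

4c 67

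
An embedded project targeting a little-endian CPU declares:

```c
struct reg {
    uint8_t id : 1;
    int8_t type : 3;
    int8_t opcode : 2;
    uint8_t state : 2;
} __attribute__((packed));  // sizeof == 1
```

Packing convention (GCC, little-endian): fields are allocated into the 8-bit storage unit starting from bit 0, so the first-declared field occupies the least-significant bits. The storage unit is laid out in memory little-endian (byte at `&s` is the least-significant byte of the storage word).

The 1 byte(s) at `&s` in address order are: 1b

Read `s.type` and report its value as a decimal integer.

[0]=0x1b (little-endian) → word 0x1b
id:1 @ bit 0 → (0x1b>>0)&0x1 = 0x1
type:3 @ bit 1 → (0x1b>>1)&0x7 = 0x5  ←
opcode:2 @ bit 4 → (0x1b>>4)&0x3 = 0x1
state:2 @ bit 6 → (0x1b>>6)&0x3 = 0x0
type signed 3b, MSB=1: 5 - 8 = -3

-3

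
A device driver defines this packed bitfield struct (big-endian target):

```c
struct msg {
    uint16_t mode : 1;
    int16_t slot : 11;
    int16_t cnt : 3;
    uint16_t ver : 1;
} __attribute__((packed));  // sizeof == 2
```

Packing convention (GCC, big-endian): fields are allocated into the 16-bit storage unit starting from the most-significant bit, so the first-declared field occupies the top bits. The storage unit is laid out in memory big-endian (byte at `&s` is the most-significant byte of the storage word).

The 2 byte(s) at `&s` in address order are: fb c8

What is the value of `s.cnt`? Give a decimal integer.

-4

[0]=0xfb [1]=0xc8 (big-endian) → word 0xfbc8
mode:1 @ bit 15 → (0xfbc8>>15)&0x1 = 0x1
slot:11 @ bit 4 → (0xfbc8>>4)&0x7ff = 0x7bc
cnt:3 @ bit 1 → (0xfbc8>>1)&0x7 = 0x4  ←
ver:1 @ bit 0 → (0xfbc8>>0)&0x1 = 0x0
cnt signed 3b, MSB=1: 4 - 8 = -4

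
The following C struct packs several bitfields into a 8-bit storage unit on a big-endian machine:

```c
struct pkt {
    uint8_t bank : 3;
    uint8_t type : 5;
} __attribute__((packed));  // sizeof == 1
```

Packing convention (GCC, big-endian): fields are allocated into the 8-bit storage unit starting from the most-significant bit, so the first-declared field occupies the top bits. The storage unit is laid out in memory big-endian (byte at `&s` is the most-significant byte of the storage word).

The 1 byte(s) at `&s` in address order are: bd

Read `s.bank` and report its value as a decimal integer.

5

[0]=0xbd (big-endian) → word 0xbd
bank:3 @ bit 5 → (0xbd>>5)&0x7 = 0x5  ←
type:5 @ bit 0 → (0xbd>>0)&0x1f = 0x1d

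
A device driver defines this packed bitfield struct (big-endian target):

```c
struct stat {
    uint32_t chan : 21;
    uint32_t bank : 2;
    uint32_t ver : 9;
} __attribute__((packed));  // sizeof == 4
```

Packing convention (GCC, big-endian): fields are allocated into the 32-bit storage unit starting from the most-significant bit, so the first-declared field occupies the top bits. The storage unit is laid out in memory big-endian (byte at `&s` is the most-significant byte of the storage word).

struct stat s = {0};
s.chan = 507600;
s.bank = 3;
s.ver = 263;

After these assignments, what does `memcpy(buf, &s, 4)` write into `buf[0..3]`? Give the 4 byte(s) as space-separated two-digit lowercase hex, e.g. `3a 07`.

3d f6 87 07

[11+:21] chan=507600 & 0x1fffff = 0x7bed0; word=0x3df68000
[9+:2] bank=3 & 0x3 = 0x3; word=0x3df68600
[0+:9] ver=263 & 0x1ff = 0x107; word=0x3df68707
word = 0x3df68707 → big-endian bytes:
  [0]=0x3d  [1]=0xf6  [2]=0x87  [3]=0x07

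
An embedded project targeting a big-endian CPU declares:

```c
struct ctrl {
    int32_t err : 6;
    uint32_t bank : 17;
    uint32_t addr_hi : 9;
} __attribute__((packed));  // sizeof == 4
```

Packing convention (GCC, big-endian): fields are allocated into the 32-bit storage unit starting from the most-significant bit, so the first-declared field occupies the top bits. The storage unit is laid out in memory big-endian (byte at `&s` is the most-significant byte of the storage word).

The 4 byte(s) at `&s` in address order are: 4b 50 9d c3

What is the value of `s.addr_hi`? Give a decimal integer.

451

[0]=0x4b [1]=0x50 [2]=0x9d [3]=0xc3 (big-endian) → word 0x4b509dc3
err [26+:6] = (word>>26) & 0x3f = 18
bank [9+:17] = (word>>9) & 0x1ffff = 108622
addr_hi [0+:9] = (word>>0) & 0x1ff = 451  ←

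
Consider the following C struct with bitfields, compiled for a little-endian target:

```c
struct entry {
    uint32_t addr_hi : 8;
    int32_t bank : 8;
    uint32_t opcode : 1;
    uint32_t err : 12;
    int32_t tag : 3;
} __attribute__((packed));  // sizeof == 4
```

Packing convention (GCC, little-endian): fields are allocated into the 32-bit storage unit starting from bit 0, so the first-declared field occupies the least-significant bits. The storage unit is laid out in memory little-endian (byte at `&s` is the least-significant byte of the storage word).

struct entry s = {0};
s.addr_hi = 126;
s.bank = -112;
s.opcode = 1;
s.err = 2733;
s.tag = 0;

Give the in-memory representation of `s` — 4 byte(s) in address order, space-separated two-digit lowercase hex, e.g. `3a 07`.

addr_hi:8 = 126 → 0x7e << 0 → word 0x0000007e
bank:8 = -112 → 0x90 << 8 → word 0x0000907e
opcode:1 = 1 → 0x1 << 16 → word 0x0001907e
err:12 = 2733 → 0xaad << 17 → word 0x155b907e
tag:3 = 0 → 0x0 << 29 → word 0x155b907e
word = 0x155b907e → little-endian bytes:
  [0]=0x7e  [1]=0x90  [2]=0x5b  [3]=0x15

7e 90 5b 15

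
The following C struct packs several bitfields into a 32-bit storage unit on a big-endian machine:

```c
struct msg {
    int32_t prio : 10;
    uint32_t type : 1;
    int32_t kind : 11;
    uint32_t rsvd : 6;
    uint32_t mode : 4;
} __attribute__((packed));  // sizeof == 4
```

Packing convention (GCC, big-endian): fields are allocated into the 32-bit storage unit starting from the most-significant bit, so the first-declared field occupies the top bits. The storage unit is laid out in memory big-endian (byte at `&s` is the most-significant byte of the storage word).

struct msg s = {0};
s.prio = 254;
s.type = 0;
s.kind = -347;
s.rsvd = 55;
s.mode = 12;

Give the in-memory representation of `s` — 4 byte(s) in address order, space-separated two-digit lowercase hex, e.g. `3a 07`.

prio (10b) val=254 bits=0xfe at bit 22: 0x3f800000
type (1b) val=0 bits=0x0 at bit 21: 0x3f800000
kind (11b) val=-347 bits=0x6a5 at bit 10: 0x3f9a9400
rsvd (6b) val=55 bits=0x37 at bit 4: 0x3f9a9770
mode (4b) val=12 bits=0xc at bit 0: 0x3f9a977c
word = 0x3f9a977c → big-endian bytes:
  [0]=0x3f  [1]=0x9a  [2]=0x97  [3]=0x7c

3f 9a 97 7c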